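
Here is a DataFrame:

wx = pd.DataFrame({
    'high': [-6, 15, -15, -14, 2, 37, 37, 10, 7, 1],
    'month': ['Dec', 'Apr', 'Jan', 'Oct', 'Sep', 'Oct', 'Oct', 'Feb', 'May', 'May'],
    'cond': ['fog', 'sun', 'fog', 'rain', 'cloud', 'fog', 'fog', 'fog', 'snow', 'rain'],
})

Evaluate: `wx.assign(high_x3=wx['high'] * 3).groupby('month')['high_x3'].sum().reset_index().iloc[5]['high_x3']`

180

add column high_x3 = wx['high'] * 3:
   high month   cond  high_x3
0    -6   Dec    fog      -18
1    15   Apr    sun       45
2   -15   Jan    fog      -45
3   -14   Oct   rain      -42
4     2   Sep  cloud        6
5    37   Oct    fog      111
6    37   Oct    fog      111
7    10   Feb    fog       30
8     7   May   snow       21
9     1   May   rain        3
group by month, sum of high_x3:
month
Apr     45
Dec    -18
Feb     30
Jan    -45
May     24
Oct    180
Sep      6
Name: high_x3, dtype: int64
reset_index():
  month  high_x3
0   Apr       45
1   Dec      -18
2   Feb       30
3   Jan      -45
4   May       24
5   Oct      180
6   Sep        6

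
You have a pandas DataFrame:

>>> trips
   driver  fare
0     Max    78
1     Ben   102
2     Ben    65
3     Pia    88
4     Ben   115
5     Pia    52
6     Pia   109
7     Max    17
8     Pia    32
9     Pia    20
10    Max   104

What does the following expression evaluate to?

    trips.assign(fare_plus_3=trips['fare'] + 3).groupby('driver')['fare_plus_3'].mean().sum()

add column fare_plus_3 = trips['fare'] + 3:
   driver  fare  fare_plus_3
0     Max    78           81
1     Ben   102          105
2     Ben    65           68
3     Pia    88           91
4     Ben   115          118
5     Pia    52           55
6     Pia   109          112
7     Max    17           20
8     Pia    32           35
9     Pia    20           23
10    Max   104          107
group by driver, mean of fare_plus_3:
driver
Ben    97.000000
Max    69.333333
Pia    63.200000
Name: fare_plus_3, dtype: float64

229.533333333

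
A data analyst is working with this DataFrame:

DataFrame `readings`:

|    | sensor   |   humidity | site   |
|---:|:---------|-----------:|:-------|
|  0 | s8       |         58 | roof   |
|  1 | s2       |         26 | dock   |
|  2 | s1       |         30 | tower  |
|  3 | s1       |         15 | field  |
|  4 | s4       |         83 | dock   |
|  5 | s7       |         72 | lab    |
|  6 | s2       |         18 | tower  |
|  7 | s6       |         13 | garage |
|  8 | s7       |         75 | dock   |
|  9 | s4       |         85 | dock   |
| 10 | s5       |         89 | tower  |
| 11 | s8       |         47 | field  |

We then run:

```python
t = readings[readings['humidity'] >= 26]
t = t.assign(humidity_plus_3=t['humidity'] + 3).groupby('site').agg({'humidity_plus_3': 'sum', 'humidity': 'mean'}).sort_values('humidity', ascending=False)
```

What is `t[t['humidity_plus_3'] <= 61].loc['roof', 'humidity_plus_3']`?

61

filter rows where humidity >= 26:
   sensor  humidity   site
0      s8        58   roof
1      s2        26   dock
2      s1        30  tower
4      s4        83   dock
5      s7        72    lab
8      s7        75   dock
9      s4        85   dock
10     s5        89  tower
11     s8        47  field
add column humidity_plus_3 = t['humidity'] + 3:
   sensor  humidity   site  humidity_plus_3
0      s8        58   roof               61
1      s2        26   dock               29
2      s1        30  tower               33
4      s4        83   dock               86
5      s7        72    lab               75
8      s7        75   dock               78
9      s4        85   dock               88
10     s5        89  tower               92
11     s8        47  field               50
group by site: sum(humidity_plus_3), mean(humidity):
       humidity_plus_3  humidity
site                            
dock               281     67.25
field               50     47.00
lab                 75     72.00
roof                61     58.00
tower              125     59.50
sort by humidity descending:
       humidity_plus_3  humidity
site                            
lab                 75     72.00
dock               281     67.25
tower              125     59.50
roof                61     58.00
field               50     47.00
filter rows where humidity_plus_3 <= 61:
       humidity_plus_3  humidity
site                            
roof                61      58.0
field               50      47.0
Hence 61.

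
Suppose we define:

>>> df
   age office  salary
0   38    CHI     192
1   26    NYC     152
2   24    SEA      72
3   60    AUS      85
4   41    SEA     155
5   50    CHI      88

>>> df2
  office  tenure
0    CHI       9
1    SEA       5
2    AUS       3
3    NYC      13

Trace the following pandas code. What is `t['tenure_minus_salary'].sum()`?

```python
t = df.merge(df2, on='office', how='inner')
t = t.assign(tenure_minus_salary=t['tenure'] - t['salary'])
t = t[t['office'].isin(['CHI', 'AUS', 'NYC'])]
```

-483

merge on 'office' (how='inner') → 6 rows:
   age office  salary  tenure
0   38    CHI     192       9
1   26    NYC     152      13
2   24    SEA      72       5
3   60    AUS      85       3
4   41    SEA     155       5
5   50    CHI      88       9
add column tenure_minus_salary = t['tenure'] - t['salary']:
   age office  salary  tenure  tenure_minus_salary
0   38    CHI     192       9                 -183
1   26    NYC     152      13                 -139
2   24    SEA      72       5                  -67
3   60    AUS      85       3                  -82
4   41    SEA     155       5                 -150
5   50    CHI      88       9                  -79
filter rows where office in ['CHI', 'AUS', 'NYC']:
   age office  salary  tenure  tenure_minus_salary
0   38    CHI     192       9                 -183
1   26    NYC     152      13                 -139
3   60    AUS      85       3                  -82
5   50    CHI      88       9                  -79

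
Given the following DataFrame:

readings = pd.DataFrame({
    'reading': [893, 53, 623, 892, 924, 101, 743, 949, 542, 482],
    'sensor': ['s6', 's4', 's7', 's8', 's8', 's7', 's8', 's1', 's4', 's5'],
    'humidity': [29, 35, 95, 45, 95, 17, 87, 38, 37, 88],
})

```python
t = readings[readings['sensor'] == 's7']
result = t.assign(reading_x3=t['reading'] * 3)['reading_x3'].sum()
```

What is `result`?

filter rows where sensor == 's7':
   reading sensor  humidity
2      623     s7        95
5      101     s7        17
add column reading_x3 = t['reading'] * 3:
   reading sensor  humidity  reading_x3
2      623     s7        95        1869
5      101     s7        17         303
The sum of column 'reading_x3' is 2172.

2172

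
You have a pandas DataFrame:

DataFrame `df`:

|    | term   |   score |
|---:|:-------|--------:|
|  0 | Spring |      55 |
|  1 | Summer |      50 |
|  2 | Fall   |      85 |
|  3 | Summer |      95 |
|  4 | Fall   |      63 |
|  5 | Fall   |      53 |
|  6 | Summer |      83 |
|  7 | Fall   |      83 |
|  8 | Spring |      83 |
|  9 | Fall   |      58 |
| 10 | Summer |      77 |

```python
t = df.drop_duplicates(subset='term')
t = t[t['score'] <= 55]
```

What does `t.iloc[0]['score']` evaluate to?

55

drop duplicate term (keep=first):
     term  score
0  Spring     55
1  Summer     50
2    Fall     85
filter rows where score <= 55:
     term  score
0  Spring     55
1  Summer     50
Taking the value at position 0, column 'score' gives 55.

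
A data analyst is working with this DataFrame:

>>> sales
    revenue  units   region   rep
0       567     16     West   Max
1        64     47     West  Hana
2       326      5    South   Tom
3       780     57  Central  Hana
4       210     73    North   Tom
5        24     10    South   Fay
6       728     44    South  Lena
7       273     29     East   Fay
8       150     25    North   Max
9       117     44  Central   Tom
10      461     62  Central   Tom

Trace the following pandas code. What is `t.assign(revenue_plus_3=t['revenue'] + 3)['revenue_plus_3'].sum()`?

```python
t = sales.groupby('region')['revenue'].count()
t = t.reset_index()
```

26

group by region, count of revenue:
region
Central    3
East       1
North      2
South      3
West       2
Name: revenue, dtype: int64
reset_index():
    region  revenue
0  Central        3
1     East        1
2    North        2
3    South        3
4     West        2
add column revenue_plus_3 = t['revenue'] + 3:
    region  revenue  revenue_plus_3
0  Central        3               6
1     East        1               4
2    North        2               5
3    South        3               6
4     West        2               5
Reading off the sum of column 'revenue_plus_3', we get 26.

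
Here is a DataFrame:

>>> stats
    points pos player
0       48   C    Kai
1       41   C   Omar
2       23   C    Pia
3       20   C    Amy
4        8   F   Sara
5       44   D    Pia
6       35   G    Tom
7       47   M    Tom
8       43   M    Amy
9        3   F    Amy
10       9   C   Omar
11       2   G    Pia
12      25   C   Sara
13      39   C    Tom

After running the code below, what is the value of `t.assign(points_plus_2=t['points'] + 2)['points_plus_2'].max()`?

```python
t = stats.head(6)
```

50

take first 6 rows:
   points pos player
0      48   C    Kai
1      41   C   Omar
2      23   C    Pia
3      20   C    Amy
4       8   F   Sara
5      44   D    Pia
add column points_plus_2 = t['points'] + 2:
   points pos player  points_plus_2
0      48   C    Kai             50
1      41   C   Omar             43
2      23   C    Pia             25
3      20   C    Amy             22
4       8   F   Sara             10
5      44   D    Pia             46
The max of column 'points_plus_2' is 50.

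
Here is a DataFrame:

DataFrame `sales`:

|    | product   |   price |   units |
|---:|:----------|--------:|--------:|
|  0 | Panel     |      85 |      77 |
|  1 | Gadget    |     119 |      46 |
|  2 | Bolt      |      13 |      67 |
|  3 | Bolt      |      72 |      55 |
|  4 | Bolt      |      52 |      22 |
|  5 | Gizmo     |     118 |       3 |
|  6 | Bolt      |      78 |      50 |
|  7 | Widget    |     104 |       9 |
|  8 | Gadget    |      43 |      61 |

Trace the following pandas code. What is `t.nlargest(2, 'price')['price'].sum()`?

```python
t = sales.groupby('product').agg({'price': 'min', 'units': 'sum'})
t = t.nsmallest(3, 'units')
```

222

group by product: min(price), sum(units):
         price  units
product              
Bolt        13    194
Gadget      43    107
Gizmo      118      3
Panel       85     77
Widget     104      9
take 3 rows with smallest units:
         price  units
product              
Gizmo      118      3
Widget     104      9
Panel       85     77
take 2 rows with largest price:
         price  units
product              
Gizmo      118      3
Widget     104      9
Taking the sum of column 'price' gives 222.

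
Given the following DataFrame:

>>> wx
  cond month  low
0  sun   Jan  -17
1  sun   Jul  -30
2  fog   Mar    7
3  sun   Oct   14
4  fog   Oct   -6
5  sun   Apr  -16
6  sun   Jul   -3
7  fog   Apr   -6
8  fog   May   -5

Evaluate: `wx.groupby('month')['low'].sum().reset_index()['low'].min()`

group by month, sum of low:
month
Apr   -22
Jan   -17
Jul   -33
Mar     7
May    -5
Oct     8
Name: low, dtype: int64
reset_index():
  month  low
0   Apr  -22
1   Jan  -17
2   Jul  -33
3   Mar    7
4   May   -5
5   Oct    8
Then the min of column 'low': -33

-33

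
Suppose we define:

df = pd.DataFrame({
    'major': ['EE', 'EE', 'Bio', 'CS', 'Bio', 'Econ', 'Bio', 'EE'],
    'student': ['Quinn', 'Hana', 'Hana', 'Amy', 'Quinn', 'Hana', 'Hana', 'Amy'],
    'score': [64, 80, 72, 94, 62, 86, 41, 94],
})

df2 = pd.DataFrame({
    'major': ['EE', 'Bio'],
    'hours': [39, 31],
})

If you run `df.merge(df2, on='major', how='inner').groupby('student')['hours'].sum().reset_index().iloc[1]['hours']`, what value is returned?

merge on 'major' (how='inner') → 6 rows:
  major student  score  hours
0    EE   Quinn     64     39
1    EE    Hana     80     39
2   Bio    Hana     72     31
3   Bio   Quinn     62     31
4   Bio    Hana     41     31
5    EE     Amy     94     39
group by student, sum of hours:
student
Amy       39
Hana     101
Quinn     70
Name: hours, dtype: int64
reset_index():
  student  hours
0     Amy     39
1    Hana    101
2   Quinn     70

101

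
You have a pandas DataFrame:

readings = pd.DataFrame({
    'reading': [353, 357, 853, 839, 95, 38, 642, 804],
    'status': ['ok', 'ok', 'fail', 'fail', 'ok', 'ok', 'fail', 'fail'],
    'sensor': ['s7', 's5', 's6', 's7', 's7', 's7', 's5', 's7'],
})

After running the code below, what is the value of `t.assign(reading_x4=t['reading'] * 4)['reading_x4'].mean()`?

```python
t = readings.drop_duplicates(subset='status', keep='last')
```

1684.0

drop duplicate status (keep=last):
   reading status sensor
5       38     ok     s7
7      804   fail     s7
add column reading_x4 = t['reading'] * 4:
   reading status sensor  reading_x4
5       38     ok     s7         152
7      804   fail     s7        3216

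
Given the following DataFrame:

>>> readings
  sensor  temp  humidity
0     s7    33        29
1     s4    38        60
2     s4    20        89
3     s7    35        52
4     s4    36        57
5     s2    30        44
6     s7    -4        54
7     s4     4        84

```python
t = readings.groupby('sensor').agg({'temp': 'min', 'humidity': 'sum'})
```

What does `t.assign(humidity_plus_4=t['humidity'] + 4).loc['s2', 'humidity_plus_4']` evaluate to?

48

group by sensor: min(temp), sum(humidity):
        temp  humidity
sensor                
s2        30        44
s4         4       290
s7        -4       135
add column humidity_plus_4 = t['humidity'] + 4:
        temp  humidity  humidity_plus_4
sensor                                 
s2        30        44               48
s4         4       290              294
s7        -4       135              139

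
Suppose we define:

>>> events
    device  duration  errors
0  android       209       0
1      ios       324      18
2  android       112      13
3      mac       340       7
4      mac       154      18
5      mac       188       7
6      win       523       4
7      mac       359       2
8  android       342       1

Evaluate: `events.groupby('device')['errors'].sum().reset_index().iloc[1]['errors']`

18

group by device, sum of errors:
device
android    14
ios        18
mac        34
win         4
Name: errors, dtype: int64
reset_index():
    device  errors
0  android      14
1      ios      18
2      mac      34
3      win       4
value at position 1, column 'errors' → 18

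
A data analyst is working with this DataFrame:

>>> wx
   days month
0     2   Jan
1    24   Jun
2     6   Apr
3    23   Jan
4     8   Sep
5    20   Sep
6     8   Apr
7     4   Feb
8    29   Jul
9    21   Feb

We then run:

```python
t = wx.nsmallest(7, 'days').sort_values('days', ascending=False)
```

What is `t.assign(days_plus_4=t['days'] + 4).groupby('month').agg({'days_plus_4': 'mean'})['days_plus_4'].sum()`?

take 7 rows with smallest days:
   days month
0     2   Jan
7     4   Feb
2     6   Apr
4     8   Sep
6     8   Apr
5    20   Sep
9    21   Feb
sort by days descending:
   days month
9    21   Feb
5    20   Sep
4     8   Sep
6     8   Apr
2     6   Apr
7     4   Feb
0     2   Jan
add column days_plus_4 = t['days'] + 4:
   days month  days_plus_4
9    21   Feb           25
5    20   Sep           24
4     8   Sep           12
6     8   Apr           12
2     6   Apr           10
7     4   Feb            8
0     2   Jan            6
group by month, mean of days_plus_4:
       days_plus_4
month             
Apr           11.0
Feb           16.5
Jan            6.0
Sep           18.0
Hence 51.5.

51.5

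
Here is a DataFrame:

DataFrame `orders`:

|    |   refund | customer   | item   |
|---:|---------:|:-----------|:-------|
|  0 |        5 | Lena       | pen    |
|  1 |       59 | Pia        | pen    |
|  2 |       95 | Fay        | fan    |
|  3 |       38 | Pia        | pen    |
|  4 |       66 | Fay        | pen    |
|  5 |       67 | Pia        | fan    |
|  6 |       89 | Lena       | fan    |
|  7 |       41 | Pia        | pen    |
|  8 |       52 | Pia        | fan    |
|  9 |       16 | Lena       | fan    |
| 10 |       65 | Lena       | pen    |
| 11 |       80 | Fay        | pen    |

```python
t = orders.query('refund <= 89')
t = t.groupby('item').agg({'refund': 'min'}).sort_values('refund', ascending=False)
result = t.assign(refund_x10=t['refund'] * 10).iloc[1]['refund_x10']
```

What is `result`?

50

filter rows where refund <= 89:
    refund customer item
0        5     Lena  pen
1       59      Pia  pen
3       38      Pia  pen
4       66      Fay  pen
5       67      Pia  fan
6       89     Lena  fan
7       41      Pia  pen
8       52      Pia  fan
9       16     Lena  fan
10      65     Lena  pen
11      80      Fay  pen
group by item, min of refund:
      refund
item        
fan       16
pen        5
sort by refund descending:
      refund
item        
fan       16
pen        5
add column refund_x10 = t['refund'] * 10:
      refund  refund_x10
item                    
fan       16         160
pen        5          50
Taking the value at position 1, column 'refund_x10' gives 50.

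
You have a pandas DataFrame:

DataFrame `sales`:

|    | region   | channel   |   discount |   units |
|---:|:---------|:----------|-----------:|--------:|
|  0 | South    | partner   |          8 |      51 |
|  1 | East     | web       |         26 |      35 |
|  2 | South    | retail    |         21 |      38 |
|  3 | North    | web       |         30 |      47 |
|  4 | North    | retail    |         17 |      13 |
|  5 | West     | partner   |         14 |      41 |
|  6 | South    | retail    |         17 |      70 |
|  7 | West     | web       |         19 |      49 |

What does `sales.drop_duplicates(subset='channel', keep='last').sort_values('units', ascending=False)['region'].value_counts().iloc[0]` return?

drop duplicate channel (keep=last):
  region  channel  discount  units
5   West  partner        14     41
6  South   retail        17     70
7   West      web        19     49
sort by units descending:
  region  channel  discount  units
6  South   retail        17     70
7   West      web        19     49
5   West  partner        14     41
value_counts of region:
region
West     2
South    1
Name: count, dtype: int64
So iloc[0] = 2.

2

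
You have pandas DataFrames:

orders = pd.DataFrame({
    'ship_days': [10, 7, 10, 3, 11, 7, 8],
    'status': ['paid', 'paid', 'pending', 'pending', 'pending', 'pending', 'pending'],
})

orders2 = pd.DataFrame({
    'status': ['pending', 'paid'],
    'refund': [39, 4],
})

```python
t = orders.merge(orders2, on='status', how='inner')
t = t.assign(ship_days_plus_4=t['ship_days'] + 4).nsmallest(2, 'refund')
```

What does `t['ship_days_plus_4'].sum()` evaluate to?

merge on 'status' (how='inner') → 7 rows:
   ship_days   status  refund
0         10     paid       4
1          7     paid       4
2         10  pending      39
3          3  pending      39
4         11  pending      39
5          7  pending      39
6          8  pending      39
add column ship_days_plus_4 = t['ship_days'] + 4:
   ship_days   status  refund  ship_days_plus_4
0         10     paid       4                14
1          7     paid       4                11
2         10  pending      39                14
3          3  pending      39                 7
4         11  pending      39                15
5          7  pending      39                11
6          8  pending      39                12
take 2 rows with smallest refund:
   ship_days status  refund  ship_days_plus_4
0         10   paid       4                14
1          7   paid       4                11
Hence 25.

25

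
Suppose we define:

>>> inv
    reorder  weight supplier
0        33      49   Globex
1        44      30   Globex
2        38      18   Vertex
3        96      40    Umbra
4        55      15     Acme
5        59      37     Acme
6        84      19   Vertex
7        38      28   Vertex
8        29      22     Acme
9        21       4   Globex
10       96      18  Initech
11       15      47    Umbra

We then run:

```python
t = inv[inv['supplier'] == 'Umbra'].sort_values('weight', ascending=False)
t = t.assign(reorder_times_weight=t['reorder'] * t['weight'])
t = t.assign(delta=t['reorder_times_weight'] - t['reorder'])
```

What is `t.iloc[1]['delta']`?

3744

filter rows where supplier == 'Umbra':
    reorder  weight supplier
3        96      40    Umbra
11       15      47    Umbra
sort by weight descending:
    reorder  weight supplier
11       15      47    Umbra
3        96      40    Umbra
add column reorder_times_weight = t['reorder'] * t['weight']:
    reorder  weight supplier  reorder_times_weight
11       15      47    Umbra                   705
3        96      40    Umbra                  3840
add column delta = t['reorder_times_weight'] - t['reorder']:
    reorder  weight supplier  reorder_times_weight  delta
11       15      47    Umbra                   705    690
3        96      40    Umbra                  3840   3744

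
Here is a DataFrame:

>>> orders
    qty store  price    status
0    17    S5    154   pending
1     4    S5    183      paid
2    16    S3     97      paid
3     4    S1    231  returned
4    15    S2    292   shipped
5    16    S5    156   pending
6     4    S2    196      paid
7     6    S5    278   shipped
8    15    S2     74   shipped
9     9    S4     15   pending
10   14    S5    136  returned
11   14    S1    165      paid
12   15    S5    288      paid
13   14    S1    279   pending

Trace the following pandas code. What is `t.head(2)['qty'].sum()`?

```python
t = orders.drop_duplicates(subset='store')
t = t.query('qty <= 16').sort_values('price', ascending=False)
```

drop duplicate store (keep=first):
   qty store  price    status
0   17    S5    154   pending
2   16    S3     97      paid
3    4    S1    231  returned
4   15    S2    292   shipped
9    9    S4     15   pending
filter rows where qty <= 16:
   qty store  price    status
2   16    S3     97      paid
3    4    S1    231  returned
4   15    S2    292   shipped
9    9    S4     15   pending
sort by price descending:
   qty store  price    status
4   15    S2    292   shipped
3    4    S1    231  returned
2   16    S3     97      paid
9    9    S4     15   pending
take first 2 rows:
   qty store  price    status
4   15    S2    292   shipped
3    4    S1    231  returned
Taking the sum of column 'qty' gives 19.

19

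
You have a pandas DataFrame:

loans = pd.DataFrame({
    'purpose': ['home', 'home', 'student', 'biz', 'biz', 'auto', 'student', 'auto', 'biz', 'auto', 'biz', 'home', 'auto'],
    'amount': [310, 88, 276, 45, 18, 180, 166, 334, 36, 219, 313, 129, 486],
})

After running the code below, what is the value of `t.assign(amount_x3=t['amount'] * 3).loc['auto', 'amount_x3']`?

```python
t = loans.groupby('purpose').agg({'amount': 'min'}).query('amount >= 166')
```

group by purpose, min of amount:
         amount
purpose        
auto        180
biz          18
home         88
student     166
filter rows where amount >= 166:
         amount
purpose        
auto        180
student     166
add column amount_x3 = t['amount'] * 3:
         amount  amount_x3
purpose                   
auto        180        540
student     166        498

540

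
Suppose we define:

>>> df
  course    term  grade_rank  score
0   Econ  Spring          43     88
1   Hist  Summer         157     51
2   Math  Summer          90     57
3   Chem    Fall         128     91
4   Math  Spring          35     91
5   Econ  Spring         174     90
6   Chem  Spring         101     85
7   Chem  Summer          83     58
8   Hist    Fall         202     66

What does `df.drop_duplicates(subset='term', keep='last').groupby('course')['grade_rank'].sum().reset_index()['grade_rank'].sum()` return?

386

drop duplicate term (keep=last):
  course    term  grade_rank  score
6   Chem  Spring         101     85
7   Chem  Summer          83     58
8   Hist    Fall         202     66
group by course, sum of grade_rank:
course
Chem    184
Hist    202
Name: grade_rank, dtype: int64
reset_index():
  course  grade_rank
0   Chem         184
1   Hist         202
Hence 386.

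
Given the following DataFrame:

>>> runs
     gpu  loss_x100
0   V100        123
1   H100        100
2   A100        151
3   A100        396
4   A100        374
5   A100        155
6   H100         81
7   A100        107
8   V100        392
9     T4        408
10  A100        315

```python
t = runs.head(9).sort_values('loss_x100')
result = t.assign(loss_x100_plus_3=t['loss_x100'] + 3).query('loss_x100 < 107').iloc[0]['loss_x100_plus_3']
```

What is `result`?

84

take first 9 rows:
    gpu  loss_x100
0  V100        123
1  H100        100
2  A100        151
3  A100        396
4  A100        374
5  A100        155
6  H100         81
7  A100        107
8  V100        392
sort by loss_x100:
    gpu  loss_x100
6  H100         81
1  H100        100
7  A100        107
0  V100        123
2  A100        151
5  A100        155
4  A100        374
8  V100        392
3  A100        396
add column loss_x100_plus_3 = t['loss_x100'] + 3:
    gpu  loss_x100  loss_x100_plus_3
6  H100         81                84
1  H100        100               103
7  A100        107               110
0  V100        123               126
2  A100        151               154
5  A100        155               158
4  A100        374               377
8  V100        392               395
3  A100        396               399
filter rows where loss_x100 < 107:
    gpu  loss_x100  loss_x100_plus_3
6  H100         81                84
1  H100        100               103
Reading off the value at position 0, column 'loss_x100_plus_3', we get 84.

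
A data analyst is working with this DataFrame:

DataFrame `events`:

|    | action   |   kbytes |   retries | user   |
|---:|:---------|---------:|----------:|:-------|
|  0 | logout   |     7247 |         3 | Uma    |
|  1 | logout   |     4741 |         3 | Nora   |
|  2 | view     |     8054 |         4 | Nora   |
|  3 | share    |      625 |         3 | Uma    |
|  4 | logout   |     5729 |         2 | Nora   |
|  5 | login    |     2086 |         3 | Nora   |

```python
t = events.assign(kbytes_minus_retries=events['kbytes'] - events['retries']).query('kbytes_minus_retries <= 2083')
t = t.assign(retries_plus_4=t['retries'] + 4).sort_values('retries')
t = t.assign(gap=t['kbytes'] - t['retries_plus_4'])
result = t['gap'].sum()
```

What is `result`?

2697

add column kbytes_minus_retries = events['kbytes'] - events['retries']:
   action  kbytes  retries  user  kbytes_minus_retries
0  logout    7247        3   Uma                  7244
1  logout    4741        3  Nora                  4738
2    view    8054        4  Nora                  8050
3   share     625        3   Uma                   622
4  logout    5729        2  Nora                  5727
5   login    2086        3  Nora                  2083
filter rows where kbytes_minus_retries <= 2083:
  action  kbytes  retries  user  kbytes_minus_retries
3  share     625        3   Uma                   622
5  login    2086        3  Nora                  2083
add column retries_plus_4 = t['retries'] + 4:
  action  kbytes  retries  user  kbytes_minus_retries  retries_plus_4
3  share     625        3   Uma                   622               7
5  login    2086        3  Nora                  2083               7
sort by retries:
  action  kbytes  retries  user  kbytes_minus_retries  retries_plus_4
3  share     625        3   Uma                   622               7
5  login    2086        3  Nora                  2083               7
add column gap = t['kbytes'] - t['retries_plus_4']:
  action  kbytes  retries  user  kbytes_minus_retries  retries_plus_4   gap
3  share     625        3   Uma                   622               7   618
5  login    2086        3  Nora                  2083               7  2079
Hence 2697.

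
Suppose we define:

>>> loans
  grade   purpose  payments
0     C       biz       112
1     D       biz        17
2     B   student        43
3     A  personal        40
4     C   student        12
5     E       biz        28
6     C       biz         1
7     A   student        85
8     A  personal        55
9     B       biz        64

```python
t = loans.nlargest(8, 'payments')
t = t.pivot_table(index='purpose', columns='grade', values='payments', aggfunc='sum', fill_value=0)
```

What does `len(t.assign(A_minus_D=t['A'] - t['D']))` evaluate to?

3

take 8 rows with largest payments:
  grade   purpose  payments
0     C       biz       112
7     A   student        85
9     B       biz        64
8     A  personal        55
2     B   student        43
3     A  personal        40
5     E       biz        28
1     D       biz        17
pivot: rows=purpose, cols=grade, sum(payments):
grade      A   B    C   D   E
purpose                      
biz        0  64  112  17  28
personal  95   0    0   0   0
student   85  43    0   0   0
add column A_minus_D = t['A'] - t['D']:
grade      A   B    C   D   E  A_minus_D
purpose                                 
biz        0  64  112  17  28        -17
personal  95   0    0   0   0         95
student   85  43    0   0   0         85
The number of rows is 3.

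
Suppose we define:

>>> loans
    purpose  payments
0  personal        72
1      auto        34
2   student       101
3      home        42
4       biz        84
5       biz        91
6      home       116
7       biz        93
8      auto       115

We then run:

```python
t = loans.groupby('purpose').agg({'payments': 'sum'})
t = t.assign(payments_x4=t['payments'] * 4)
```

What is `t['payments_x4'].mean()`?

group by purpose, sum of payments:
          payments
purpose           
auto           149
biz            268
home           158
personal        72
student        101
add column payments_x4 = t['payments'] * 4:
          payments  payments_x4
purpose                        
auto           149          596
biz            268         1072
home           158          632
personal        72          288
student        101          404
Taking the mean of column 'payments_x4' gives 598.4.

598.4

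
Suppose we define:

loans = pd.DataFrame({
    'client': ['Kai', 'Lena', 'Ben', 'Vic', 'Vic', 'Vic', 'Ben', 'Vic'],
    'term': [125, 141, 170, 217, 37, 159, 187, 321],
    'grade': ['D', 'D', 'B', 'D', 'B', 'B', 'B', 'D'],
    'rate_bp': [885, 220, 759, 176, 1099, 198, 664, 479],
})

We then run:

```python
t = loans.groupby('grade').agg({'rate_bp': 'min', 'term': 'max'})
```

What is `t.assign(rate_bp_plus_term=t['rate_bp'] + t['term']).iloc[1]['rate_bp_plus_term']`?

group by grade: min(rate_bp), max(term):
       rate_bp  term
grade               
B          198   187
D          176   321
add column rate_bp_plus_term = t['rate_bp'] + t['term']:
       rate_bp  term  rate_bp_plus_term
grade                                  
B          198   187                385
D          176   321                497
Taking the value at position 1, column 'rate_bp_plus_term' gives 497.

497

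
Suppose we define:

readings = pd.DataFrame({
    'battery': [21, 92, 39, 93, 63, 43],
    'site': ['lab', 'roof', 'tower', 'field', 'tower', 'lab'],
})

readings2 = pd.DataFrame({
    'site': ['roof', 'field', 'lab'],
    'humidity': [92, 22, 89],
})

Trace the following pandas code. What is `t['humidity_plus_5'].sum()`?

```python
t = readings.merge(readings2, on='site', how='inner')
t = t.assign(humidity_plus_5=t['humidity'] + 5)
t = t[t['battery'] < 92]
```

merge on 'site' (how='inner') → 4 rows:
   battery   site  humidity
0       21    lab        89
1       92   roof        92
2       93  field        22
3       43    lab        89
add column humidity_plus_5 = t['humidity'] + 5:
   battery   site  humidity  humidity_plus_5
0       21    lab        89               94
1       92   roof        92               97
2       93  field        22               27
3       43    lab        89               94
filter rows where battery < 92:
   battery site  humidity  humidity_plus_5
0       21  lab        89               94
3       43  lab        89               94
Then the sum of column 'humidity_plus_5': 188

188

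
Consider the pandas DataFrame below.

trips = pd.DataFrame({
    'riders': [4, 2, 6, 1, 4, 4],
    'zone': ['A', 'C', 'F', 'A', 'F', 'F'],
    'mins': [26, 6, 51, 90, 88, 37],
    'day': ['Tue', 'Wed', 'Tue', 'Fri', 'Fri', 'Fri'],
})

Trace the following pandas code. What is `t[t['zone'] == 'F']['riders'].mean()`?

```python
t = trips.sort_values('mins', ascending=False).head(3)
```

sort by mins descending:
   riders zone  mins  day
3       1    A    90  Fri
4       4    F    88  Fri
2       6    F    51  Tue
5       4    F    37  Fri
0       4    A    26  Tue
1       2    C     6  Wed
take first 3 rows:
   riders zone  mins  day
3       1    A    90  Fri
4       4    F    88  Fri
2       6    F    51  Tue
filter rows where zone == 'F':
   riders zone  mins  day
4       4    F    88  Fri
2       6    F    51  Tue
Reading off the mean of column 'riders', we get 5.0.

5.0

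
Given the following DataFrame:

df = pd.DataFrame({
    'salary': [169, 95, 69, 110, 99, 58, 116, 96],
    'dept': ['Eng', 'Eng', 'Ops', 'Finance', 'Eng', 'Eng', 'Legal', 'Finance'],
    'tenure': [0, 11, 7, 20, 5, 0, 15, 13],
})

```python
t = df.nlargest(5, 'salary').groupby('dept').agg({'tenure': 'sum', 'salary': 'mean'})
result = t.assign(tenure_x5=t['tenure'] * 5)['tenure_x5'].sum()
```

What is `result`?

take 5 rows with largest salary:
   salary     dept  tenure
0     169      Eng       0
6     116    Legal      15
3     110  Finance      20
4      99      Eng       5
7      96  Finance      13
group by dept: sum(tenure), mean(salary):
         tenure  salary
dept                   
Eng           5   134.0
Finance      33   103.0
Legal        15   116.0
add column tenure_x5 = t['tenure'] * 5:
         tenure  salary  tenure_x5
dept                              
Eng           5   134.0         25
Finance      33   103.0        165
Legal        15   116.0         75

265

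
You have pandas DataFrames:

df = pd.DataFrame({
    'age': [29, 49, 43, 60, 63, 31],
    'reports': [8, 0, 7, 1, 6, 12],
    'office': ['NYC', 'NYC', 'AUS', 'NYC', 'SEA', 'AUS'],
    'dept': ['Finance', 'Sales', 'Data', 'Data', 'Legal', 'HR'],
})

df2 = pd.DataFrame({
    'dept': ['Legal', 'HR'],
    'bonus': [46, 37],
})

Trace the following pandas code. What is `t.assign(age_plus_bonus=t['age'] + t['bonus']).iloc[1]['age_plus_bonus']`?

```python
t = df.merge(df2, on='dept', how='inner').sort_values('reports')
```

68

merge on 'dept' (how='inner') → 2 rows:
   age  reports office   dept  bonus
0   63        6    SEA  Legal     46
1   31       12    AUS     HR     37
sort by reports:
   age  reports office   dept  bonus
0   63        6    SEA  Legal     46
1   31       12    AUS     HR     37
add column age_plus_bonus = t['age'] + t['bonus']:
   age  reports office   dept  bonus  age_plus_bonus
0   63        6    SEA  Legal     46             109
1   31       12    AUS     HR     37              68
Then the value at position 1, column 'age_plus_bonus': 68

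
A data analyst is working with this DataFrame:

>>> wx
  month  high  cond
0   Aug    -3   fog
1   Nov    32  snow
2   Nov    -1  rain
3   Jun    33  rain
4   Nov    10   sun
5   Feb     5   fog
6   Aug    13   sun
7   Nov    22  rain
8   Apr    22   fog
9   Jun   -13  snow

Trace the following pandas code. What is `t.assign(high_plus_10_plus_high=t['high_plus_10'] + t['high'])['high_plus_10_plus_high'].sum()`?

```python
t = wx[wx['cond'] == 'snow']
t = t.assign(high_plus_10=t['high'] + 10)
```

58

filter rows where cond == 'snow':
  month  high  cond
1   Nov    32  snow
9   Jun   -13  snow
add column high_plus_10 = t['high'] + 10:
  month  high  cond  high_plus_10
1   Nov    32  snow            42
9   Jun   -13  snow            -3
add column high_plus_10_plus_high = t['high_plus_10'] + t['high']:
  month  high  cond  high_plus_10  high_plus_10_plus_high
1   Nov    32  snow            42                      74
9   Jun   -13  snow            -3                     -16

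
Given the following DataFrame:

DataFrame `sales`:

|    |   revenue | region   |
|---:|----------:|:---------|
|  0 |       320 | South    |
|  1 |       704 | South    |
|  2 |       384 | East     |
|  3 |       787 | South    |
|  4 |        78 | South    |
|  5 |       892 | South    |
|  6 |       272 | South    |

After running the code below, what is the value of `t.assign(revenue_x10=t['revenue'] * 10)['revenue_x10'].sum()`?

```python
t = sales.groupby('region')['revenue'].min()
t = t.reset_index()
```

4620

group by region, min of revenue:
region
East     384
South     78
Name: revenue, dtype: int64
reset_index():
  region  revenue
0   East      384
1  South       78
add column revenue_x10 = t['revenue'] * 10:
  region  revenue  revenue_x10
0   East      384         3840
1  South       78          780
Hence 4620.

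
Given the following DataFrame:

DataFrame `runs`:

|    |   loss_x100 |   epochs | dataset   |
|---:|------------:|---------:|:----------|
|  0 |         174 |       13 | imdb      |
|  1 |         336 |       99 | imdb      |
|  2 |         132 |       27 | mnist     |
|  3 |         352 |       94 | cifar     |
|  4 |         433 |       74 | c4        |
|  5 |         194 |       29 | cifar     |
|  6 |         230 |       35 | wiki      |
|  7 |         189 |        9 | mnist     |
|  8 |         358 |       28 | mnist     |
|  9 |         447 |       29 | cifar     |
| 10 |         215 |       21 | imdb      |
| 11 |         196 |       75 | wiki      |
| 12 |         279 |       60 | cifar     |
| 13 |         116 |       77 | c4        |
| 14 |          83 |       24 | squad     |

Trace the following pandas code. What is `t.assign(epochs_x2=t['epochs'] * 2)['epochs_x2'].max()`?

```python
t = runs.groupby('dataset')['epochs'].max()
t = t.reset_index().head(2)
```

188

group by dataset, max of epochs:
dataset
c4       77
cifar    94
imdb     99
mnist    28
squad    24
wiki     75
Name: epochs, dtype: int64
reset_index():
  dataset  epochs
0      c4      77
1   cifar      94
2    imdb      99
3   mnist      28
4   squad      24
5    wiki      75
take first 2 rows:
  dataset  epochs
0      c4      77
1   cifar      94
add column epochs_x2 = t['epochs'] * 2:
  dataset  epochs  epochs_x2
0      c4      77        154
1   cifar      94        188
So max() = 188.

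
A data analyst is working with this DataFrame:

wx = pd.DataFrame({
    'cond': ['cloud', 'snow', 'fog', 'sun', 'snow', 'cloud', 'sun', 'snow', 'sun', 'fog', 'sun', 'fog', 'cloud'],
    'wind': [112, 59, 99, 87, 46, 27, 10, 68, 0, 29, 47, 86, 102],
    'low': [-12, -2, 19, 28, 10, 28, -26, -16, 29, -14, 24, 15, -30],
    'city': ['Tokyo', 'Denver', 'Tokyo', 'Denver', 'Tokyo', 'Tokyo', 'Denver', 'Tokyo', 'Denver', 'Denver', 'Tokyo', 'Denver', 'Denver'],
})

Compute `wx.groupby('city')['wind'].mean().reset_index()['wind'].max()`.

group by city, mean of wind:
city
Denver    53.285714
Tokyo     66.500000
Name: wind, dtype: float64
reset_index():
     city       wind
0  Denver  53.285714
1   Tokyo  66.500000

66.5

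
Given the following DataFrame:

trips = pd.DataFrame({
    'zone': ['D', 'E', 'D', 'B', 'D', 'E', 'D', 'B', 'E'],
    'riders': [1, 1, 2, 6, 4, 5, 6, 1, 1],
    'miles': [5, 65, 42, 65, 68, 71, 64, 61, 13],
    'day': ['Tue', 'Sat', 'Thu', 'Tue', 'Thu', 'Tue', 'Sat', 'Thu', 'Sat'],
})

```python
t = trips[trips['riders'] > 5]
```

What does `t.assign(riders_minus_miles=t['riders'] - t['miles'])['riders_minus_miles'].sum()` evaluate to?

-117

filter rows where riders > 5:
  zone  riders  miles  day
3    B       6     65  Tue
6    D       6     64  Sat
add column riders_minus_miles = t['riders'] - t['miles']:
  zone  riders  miles  day  riders_minus_miles
3    B       6     65  Tue                 -59
6    D       6     64  Sat                 -58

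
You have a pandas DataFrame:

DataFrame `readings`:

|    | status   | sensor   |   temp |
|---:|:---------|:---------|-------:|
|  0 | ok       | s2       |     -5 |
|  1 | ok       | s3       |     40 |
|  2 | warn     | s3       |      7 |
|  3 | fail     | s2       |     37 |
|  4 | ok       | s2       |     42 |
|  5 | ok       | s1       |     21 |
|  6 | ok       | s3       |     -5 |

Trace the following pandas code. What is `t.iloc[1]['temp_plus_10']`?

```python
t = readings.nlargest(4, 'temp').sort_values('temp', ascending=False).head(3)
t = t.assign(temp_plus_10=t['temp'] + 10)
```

50

take 4 rows with largest temp:
  status sensor  temp
4     ok     s2    42
1     ok     s3    40
3   fail     s2    37
5     ok     s1    21
sort by temp descending:
  status sensor  temp
4     ok     s2    42
1     ok     s3    40
3   fail     s2    37
5     ok     s1    21
take first 3 rows:
  status sensor  temp
4     ok     s2    42
1     ok     s3    40
3   fail     s2    37
add column temp_plus_10 = t['temp'] + 10:
  status sensor  temp  temp_plus_10
4     ok     s2    42            52
1     ok     s3    40            50
3   fail     s2    37            47
Reading off the value at position 1, column 'temp_plus_10', we get 50.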